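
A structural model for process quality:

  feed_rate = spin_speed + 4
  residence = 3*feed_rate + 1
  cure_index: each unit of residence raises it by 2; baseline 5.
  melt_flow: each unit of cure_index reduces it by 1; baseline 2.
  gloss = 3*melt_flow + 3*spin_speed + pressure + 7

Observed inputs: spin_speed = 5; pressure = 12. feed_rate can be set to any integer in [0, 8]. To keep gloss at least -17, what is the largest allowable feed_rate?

feed_rate = 2

Intervening on feed_rate fixes its value directly, overriding its dependence on spin_speed.
Substituting into the cure_index equation gives cure_index = 6*feed_rate + 7.
Substituting into the melt_flow equation gives melt_flow = -6*feed_rate - 5.
This gives gloss = -18*feed_rate + 19.
Require -18*feed_rate + 19 ≥ -17, so feed_rate ≤ 2.
The largest integer in [0, 8] satisfying this is 2.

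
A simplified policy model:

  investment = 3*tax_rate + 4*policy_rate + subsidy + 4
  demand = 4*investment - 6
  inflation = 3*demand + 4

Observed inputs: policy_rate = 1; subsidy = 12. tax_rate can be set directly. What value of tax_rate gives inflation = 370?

Substituting into the investment equation gives investment = 3*tax_rate + 20.
Substituting into the demand equation gives demand = 12*tax_rate + 74.
Substituting into the inflation equation gives inflation = 36*tax_rate + 226.
Solve 36*tax_rate + 226 = 370: tax_rate = (370 - 226) / 36 = 4.

tax_rate = 4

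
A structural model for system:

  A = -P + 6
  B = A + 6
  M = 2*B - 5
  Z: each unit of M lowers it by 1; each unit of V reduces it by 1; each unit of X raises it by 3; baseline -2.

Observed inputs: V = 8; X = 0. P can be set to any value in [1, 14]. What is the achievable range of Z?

-27 to -1

Substituting into the B equation gives B = -P + 12.
Substituting into the M equation gives M = -2*P + 19.
This gives Z = 2*P - 29.
Linear in P, so extremes are at the endpoints: P = 1 gives Z = -27; P = 14 gives Z = -1.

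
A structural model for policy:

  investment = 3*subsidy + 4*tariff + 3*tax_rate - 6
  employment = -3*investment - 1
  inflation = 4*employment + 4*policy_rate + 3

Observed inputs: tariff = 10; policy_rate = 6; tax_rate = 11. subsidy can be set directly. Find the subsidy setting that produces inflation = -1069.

Substituting into the investment equation gives investment = 3*subsidy + 67.
This gives employment = -9*subsidy - 202.
Substituting into the inflation equation gives inflation = -36*subsidy - 781.
Solve -36*subsidy - 781 = -1069: subsidy = (-1069 + 781) / -36 = 8.

subsidy = 8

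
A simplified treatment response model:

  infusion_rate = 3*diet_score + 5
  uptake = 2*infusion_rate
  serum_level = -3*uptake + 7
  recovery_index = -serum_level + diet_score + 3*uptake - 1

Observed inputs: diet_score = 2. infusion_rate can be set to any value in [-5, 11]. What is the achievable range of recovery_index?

-66 to 126

Intervening on infusion_rate fixes its value directly, overriding its dependence on diet_score.
Substituting into the serum_level equation gives serum_level = -6*infusion_rate + 7.
Substituting into the recovery_index equation gives recovery_index = 12*infusion_rate - 6.
Linear in infusion_rate, so extremes are at the endpoints: infusion_rate = -5 gives recovery_index = -66; infusion_rate = 11 gives recovery_index = 126.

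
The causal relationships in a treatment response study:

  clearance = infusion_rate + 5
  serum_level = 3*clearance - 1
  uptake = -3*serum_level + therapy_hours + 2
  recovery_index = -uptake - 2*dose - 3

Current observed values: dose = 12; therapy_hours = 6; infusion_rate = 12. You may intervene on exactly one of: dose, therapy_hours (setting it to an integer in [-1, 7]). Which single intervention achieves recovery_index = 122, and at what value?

Intervening on dose: recovery_index = -2*dose + 139. Reaching 122 requires dose = 17/2, not an integer.
Intervening on therapy_hours: with other inputs at their observed values, recovery_index = -therapy_hours + 121. Solving for 122 gives therapy_hours = -1, within [-1, 7].

set therapy_hours = -1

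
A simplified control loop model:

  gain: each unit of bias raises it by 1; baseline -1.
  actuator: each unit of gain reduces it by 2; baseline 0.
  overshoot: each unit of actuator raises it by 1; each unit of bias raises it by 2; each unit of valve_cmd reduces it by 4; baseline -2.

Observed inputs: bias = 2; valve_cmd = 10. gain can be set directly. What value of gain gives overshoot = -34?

gain = -2

Intervening on gain fixes its value directly, overriding its dependence on bias.
Substituting into the overshoot equation gives overshoot = -2*gain - 38.
Solve -2*gain - 38 = -34: gain = (-34 + 38) / -2 = -2.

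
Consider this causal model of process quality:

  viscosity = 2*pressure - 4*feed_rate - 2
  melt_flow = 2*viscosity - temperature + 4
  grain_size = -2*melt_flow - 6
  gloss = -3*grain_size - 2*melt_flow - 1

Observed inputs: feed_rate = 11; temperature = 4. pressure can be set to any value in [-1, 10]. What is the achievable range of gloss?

-367 to -191

Substituting into the viscosity equation gives viscosity = 2*pressure - 46.
So melt_flow = 4*pressure - 92.
Substituting into the grain_size equation gives grain_size = -8*pressure + 178.
This gives gloss = 16*pressure - 351.
Linear in pressure, so extremes are at the endpoints: pressure = -1 gives gloss = -367; pressure = 10 gives gloss = -191.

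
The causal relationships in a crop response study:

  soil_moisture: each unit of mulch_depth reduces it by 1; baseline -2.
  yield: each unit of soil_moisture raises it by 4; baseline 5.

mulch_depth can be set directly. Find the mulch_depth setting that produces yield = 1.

Substituting into the yield equation gives yield = -4*mulch_depth - 3.
Solve -4*mulch_depth - 3 = 1: mulch_depth = (1 + 3) / -4 = -1.

mulch_depth = -1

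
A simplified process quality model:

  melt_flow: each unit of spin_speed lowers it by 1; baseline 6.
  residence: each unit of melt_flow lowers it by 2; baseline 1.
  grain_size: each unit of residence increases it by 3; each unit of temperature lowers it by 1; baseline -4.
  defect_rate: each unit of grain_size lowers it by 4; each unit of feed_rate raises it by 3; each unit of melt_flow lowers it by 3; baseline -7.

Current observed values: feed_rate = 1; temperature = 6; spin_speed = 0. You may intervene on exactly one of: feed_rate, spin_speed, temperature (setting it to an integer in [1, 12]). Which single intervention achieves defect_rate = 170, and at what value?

Intervening on feed_rate: defect_rate = 3*feed_rate + 147. Reaching 170 requires feed_rate = 23/3, not an integer.
Intervening on spin_speed: defect_rate = -21*spin_speed + 150. Reaching 170 requires spin_speed = -20/21, not an integer.
Intervening on temperature: with other inputs at their observed values, defect_rate = 4*temperature + 126. Solving for 170 gives temperature = 11, within [1, 12].

set temperature = 11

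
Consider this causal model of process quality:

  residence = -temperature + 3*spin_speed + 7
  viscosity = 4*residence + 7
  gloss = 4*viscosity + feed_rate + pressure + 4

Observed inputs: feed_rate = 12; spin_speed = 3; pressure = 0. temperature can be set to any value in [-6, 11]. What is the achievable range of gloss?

124 to 396

Substituting into the residence equation gives residence = -temperature + 16.
viscosity becomes -4*temperature + 71.
Substituting into the gloss equation gives gloss = -16*temperature + 300.
Linear in temperature, so extremes are at the endpoints: temperature = -6 gives gloss = 396; temperature = 11 gives gloss = 124.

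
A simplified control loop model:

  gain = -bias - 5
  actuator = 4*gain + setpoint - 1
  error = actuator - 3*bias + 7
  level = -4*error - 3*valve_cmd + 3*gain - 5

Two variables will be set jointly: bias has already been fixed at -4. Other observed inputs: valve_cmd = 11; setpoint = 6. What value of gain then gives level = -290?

gain = 12

With bias held at -4:
Intervening on gain fixes its value directly, overriding its dependence on bias.
Substituting into the actuator equation gives actuator = 4*gain + 5.
Substituting into the error equation gives error = 4*gain + 24.
Substituting into the level equation gives level = -13*gain - 134.
Solve -13*gain - 134 = -290: gain = (-290 + 134) / -13 = 12.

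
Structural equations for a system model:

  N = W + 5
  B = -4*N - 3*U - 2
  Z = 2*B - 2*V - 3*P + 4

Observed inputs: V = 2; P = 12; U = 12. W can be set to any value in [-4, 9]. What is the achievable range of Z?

-224 to -120

Substituting into the B equation gives B = -4*W - 58.
This gives Z = -8*W - 152.
Linear in W, so extremes are at the endpoints: W = -4 gives Z = -120; W = 9 gives Z = -224.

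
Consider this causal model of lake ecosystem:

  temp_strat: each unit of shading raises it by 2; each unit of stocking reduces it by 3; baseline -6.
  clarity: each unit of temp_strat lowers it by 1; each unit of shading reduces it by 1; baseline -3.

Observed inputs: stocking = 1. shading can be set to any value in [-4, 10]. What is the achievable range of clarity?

Substituting into the temp_strat equation gives temp_strat = 2*shading - 9.
Substituting into the clarity equation gives clarity = -3*shading + 6.
Linear in shading, so extremes are at the endpoints: shading = -4 gives clarity = 18; shading = 10 gives clarity = -24.

-24 to 18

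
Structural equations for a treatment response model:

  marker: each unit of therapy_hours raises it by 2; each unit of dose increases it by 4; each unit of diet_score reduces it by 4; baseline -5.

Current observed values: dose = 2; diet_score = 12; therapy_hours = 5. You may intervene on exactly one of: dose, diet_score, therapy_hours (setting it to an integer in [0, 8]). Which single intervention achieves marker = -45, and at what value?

set therapy_hours = 0

Intervening on dose: marker = 4*dose - 43. Reaching -45 requires dose = -1/2, not an integer.
Intervening on diet_score: marker = -4*diet_score + 13. Reaching -45 requires diet_score = 29/2, not an integer.
Intervening on therapy_hours: with other inputs at their observed values, marker = 2*therapy_hours - 45. Solving for -45 gives therapy_hours = 0, within [0, 8].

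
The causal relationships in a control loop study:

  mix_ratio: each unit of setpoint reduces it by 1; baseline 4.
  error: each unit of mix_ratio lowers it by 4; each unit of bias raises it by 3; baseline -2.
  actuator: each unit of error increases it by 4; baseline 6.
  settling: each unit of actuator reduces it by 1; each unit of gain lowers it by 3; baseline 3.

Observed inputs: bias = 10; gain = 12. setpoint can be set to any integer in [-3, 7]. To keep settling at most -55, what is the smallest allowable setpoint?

setpoint = -2

Substituting into the error equation gives error = 4*setpoint + 12.
actuator becomes 16*setpoint + 54.
settling becomes -16*setpoint - 87.
Require -16*setpoint - 87 ≤ -55, so setpoint ≥ -2.
The smallest integer in [-3, 7] satisfying this is -2.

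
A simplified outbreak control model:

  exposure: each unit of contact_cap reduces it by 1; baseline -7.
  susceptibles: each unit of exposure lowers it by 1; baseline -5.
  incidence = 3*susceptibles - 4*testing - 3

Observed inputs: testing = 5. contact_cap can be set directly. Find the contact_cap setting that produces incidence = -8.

Substituting into the susceptibles equation gives susceptibles = contact_cap + 2.
Substituting into the incidence equation gives incidence = 3*contact_cap - 17.
Solve 3*contact_cap - 17 = -8: contact_cap = (-8 + 17) / 3 = 3.

contact_cap = 3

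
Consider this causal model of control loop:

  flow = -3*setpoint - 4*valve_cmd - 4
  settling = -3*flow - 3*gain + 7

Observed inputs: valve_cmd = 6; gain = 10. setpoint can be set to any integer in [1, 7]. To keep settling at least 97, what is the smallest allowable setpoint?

setpoint = 4

Substituting into the flow equation gives flow = -3*setpoint - 28.
settling becomes 9*setpoint + 61.
Require 9*setpoint + 61 ≥ 97, so setpoint ≥ 4.
The smallest integer in [1, 7] satisfying this is 4.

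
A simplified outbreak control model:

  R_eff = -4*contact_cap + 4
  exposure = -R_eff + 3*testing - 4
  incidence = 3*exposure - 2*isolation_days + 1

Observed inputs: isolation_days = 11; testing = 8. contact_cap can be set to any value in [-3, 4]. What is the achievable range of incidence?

-9 to 75

Substituting into the exposure equation gives exposure = 4*contact_cap + 16.
incidence becomes 12*contact_cap + 27.
Linear in contact_cap, so extremes are at the endpoints: contact_cap = -3 gives incidence = -9; contact_cap = 4 gives incidence = 75.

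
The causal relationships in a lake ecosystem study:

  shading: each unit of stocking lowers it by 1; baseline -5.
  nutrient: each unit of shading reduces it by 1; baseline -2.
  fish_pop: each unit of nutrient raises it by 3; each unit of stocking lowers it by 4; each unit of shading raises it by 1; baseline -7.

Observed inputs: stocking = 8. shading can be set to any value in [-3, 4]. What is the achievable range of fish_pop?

-53 to -39

Intervening on shading fixes its value directly, overriding its dependence on stocking.
Substituting into the fish_pop equation gives fish_pop = -2*shading - 45.
Linear in shading, so extremes are at the endpoints: shading = -3 gives fish_pop = -39; shading = 4 gives fish_pop = -53.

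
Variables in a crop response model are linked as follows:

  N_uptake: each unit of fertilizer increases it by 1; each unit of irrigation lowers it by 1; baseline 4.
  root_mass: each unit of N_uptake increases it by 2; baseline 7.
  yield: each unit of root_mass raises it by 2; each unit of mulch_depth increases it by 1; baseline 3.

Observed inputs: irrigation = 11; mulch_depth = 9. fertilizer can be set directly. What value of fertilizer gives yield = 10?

fertilizer = 3

Substituting into the N_uptake equation gives N_uptake = fertilizer - 7.
root_mass becomes 2*fertilizer - 7.
This gives yield = 4*fertilizer - 2.
Solve 4*fertilizer - 2 = 10: fertilizer = (10 + 2) / 4 = 3.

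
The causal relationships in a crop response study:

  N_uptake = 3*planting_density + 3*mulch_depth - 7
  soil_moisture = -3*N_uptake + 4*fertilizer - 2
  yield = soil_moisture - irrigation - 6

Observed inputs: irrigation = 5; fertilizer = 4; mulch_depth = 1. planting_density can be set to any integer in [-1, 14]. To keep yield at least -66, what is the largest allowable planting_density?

planting_density = 9

Substituting into the N_uptake equation gives N_uptake = 3*planting_density - 4.
Substituting into the soil_moisture equation gives soil_moisture = -9*planting_density + 26.
This gives yield = -9*planting_density + 15.
Require -9*planting_density + 15 ≥ -66, so planting_density ≤ 9.
The largest integer in [-1, 14] satisfying this is 9.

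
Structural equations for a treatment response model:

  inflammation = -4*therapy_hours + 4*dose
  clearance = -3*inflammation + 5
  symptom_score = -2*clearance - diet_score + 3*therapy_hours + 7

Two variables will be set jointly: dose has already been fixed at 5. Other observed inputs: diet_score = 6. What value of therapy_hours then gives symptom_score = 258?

therapy_hours = -7

With dose held at 5:
Substituting into the inflammation equation gives inflammation = -4*therapy_hours + 20.
Substituting into the clearance equation gives clearance = 12*therapy_hours - 55.
This gives symptom_score = -21*therapy_hours + 111.
Solve -21*therapy_hours + 111 = 258: therapy_hours = (258 - 111) / -21 = -7.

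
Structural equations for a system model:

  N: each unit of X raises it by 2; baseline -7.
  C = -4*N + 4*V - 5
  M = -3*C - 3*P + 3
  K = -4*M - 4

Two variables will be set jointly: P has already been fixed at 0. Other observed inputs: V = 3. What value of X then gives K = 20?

With P held at 0:
Substituting into the C equation gives C = -8*X + 35.
M becomes 24*X - 102.
So K = -96*X + 404.
Solve -96*X + 404 = 20: X = (20 - 404) / -96 = 4.

X = 4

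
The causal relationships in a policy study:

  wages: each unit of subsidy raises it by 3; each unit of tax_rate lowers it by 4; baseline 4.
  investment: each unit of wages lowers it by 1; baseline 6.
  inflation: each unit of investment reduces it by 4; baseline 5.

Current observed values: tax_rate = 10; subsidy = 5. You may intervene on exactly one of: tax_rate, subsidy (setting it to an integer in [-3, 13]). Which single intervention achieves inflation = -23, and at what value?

set tax_rate = 5

Intervening on tax_rate: with other inputs at their observed values, inflation = -16*tax_rate + 57. Solving for -23 gives tax_rate = 5, within [-3, 13].
Intervening on subsidy: inflation = 12*subsidy - 163. Reaching -23 requires subsidy = 35/3, not an integer.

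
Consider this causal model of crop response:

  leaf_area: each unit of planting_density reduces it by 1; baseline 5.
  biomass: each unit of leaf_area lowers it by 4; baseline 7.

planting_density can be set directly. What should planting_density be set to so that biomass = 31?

Substituting into the biomass equation gives biomass = 4*planting_density - 13.
Solve 4*planting_density - 13 = 31: planting_density = (31 + 13) / 4 = 11.

planting_density = 11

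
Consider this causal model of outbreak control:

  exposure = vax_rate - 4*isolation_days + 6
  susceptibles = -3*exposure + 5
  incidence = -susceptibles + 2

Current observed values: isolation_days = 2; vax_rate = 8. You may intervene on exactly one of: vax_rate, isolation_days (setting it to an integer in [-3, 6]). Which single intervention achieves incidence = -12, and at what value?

Intervening on vax_rate: with other inputs at their observed values, incidence = 3*vax_rate - 9. Solving for -12 gives vax_rate = -1, within [-3, 6].
Intervening on isolation_days: incidence = -12*isolation_days + 39. Reaching -12 requires isolation_days = 17/4, not an integer.

set vax_rate = -1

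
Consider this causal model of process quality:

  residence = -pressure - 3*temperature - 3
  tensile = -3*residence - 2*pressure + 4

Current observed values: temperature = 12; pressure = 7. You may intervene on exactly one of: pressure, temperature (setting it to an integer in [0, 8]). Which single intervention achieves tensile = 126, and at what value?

Intervening on pressure: with other inputs at their observed values, tensile = pressure + 121. Solving for 126 gives pressure = 5, within [0, 8].
Intervening on temperature: tensile = 9*temperature + 20. Reaching 126 requires temperature = 106/9, not an integer.

set pressure = 5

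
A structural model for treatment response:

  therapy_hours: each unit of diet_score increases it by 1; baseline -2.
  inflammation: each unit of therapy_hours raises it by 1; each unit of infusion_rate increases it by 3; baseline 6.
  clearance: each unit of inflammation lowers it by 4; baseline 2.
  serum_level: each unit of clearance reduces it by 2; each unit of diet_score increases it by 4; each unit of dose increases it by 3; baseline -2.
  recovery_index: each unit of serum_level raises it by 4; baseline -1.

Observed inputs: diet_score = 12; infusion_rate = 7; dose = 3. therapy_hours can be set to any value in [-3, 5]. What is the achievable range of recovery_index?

Intervening on therapy_hours fixes its value directly, overriding its dependence on diet_score.
Substituting into the inflammation equation gives inflammation = therapy_hours + 27.
Substituting into the clearance equation gives clearance = -4*therapy_hours - 106.
Substituting into the serum_level equation gives serum_level = 8*therapy_hours + 267.
Substituting into the recovery_index equation gives recovery_index = 32*therapy_hours + 1067.
Linear in therapy_hours, so extremes are at the endpoints: therapy_hours = -3 gives recovery_index = 971; therapy_hours = 5 gives recovery_index = 1227.

971 to 1227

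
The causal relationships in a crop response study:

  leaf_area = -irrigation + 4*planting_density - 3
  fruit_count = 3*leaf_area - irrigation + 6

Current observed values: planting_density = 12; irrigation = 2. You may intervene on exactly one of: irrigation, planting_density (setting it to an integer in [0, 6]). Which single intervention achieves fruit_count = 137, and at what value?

set irrigation = 1

Intervening on irrigation: with other inputs at their observed values, fruit_count = -4*irrigation + 141. Solving for 137 gives irrigation = 1, within [0, 6].
Intervening on planting_density: fruit_count = 12*planting_density - 11. Reaching 137 requires planting_density = 37/3, not an integer.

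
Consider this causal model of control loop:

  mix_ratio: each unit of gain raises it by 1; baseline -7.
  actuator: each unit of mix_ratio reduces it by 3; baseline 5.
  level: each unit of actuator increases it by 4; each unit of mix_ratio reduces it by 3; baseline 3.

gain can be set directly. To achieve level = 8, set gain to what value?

Substituting into the actuator equation gives actuator = -3*gain + 26.
Substituting into the level equation gives level = -15*gain + 128.
Solve -15*gain + 128 = 8: gain = (8 - 128) / -15 = 8.

gain = 8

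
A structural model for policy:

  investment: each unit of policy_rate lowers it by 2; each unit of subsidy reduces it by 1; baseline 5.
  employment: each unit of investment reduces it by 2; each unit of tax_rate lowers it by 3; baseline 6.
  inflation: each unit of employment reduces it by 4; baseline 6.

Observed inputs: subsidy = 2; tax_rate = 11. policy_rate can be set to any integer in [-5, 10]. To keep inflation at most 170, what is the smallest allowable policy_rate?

policy_rate = -2

Substituting into the investment equation gives investment = -2*policy_rate + 3.
This gives employment = 4*policy_rate - 33.
So inflation = -16*policy_rate + 138.
Require -16*policy_rate + 138 ≤ 170, so policy_rate ≥ -2.
The smallest integer in [-5, 10] satisfying this is -2.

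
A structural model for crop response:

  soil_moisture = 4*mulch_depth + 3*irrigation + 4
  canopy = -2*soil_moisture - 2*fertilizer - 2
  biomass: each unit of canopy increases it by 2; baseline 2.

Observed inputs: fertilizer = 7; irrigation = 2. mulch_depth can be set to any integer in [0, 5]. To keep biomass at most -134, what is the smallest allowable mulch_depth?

Substituting into the soil_moisture equation gives soil_moisture = 4*mulch_depth + 10.
So canopy = -8*mulch_depth - 36.
Substituting into the biomass equation gives biomass = -16*mulch_depth - 70.
Require -16*mulch_depth - 70 ≤ -134, so mulch_depth ≥ 4.
The smallest integer in [0, 5] satisfying this is 4.

mulch_depth = 4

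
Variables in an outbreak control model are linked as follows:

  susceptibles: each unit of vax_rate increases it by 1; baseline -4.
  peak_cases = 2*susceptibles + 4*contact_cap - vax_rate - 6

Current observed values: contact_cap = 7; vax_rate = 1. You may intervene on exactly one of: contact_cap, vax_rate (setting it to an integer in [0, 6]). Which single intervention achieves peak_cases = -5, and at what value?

set contact_cap = 2

Intervening on contact_cap: with other inputs at their observed values, peak_cases = 4*contact_cap - 13. Solving for -5 gives contact_cap = 2, within [0, 6].
Intervening on vax_rate: peak_cases = vax_rate + 14. Reaching -5 requires vax_rate = -19, outside [0, 6].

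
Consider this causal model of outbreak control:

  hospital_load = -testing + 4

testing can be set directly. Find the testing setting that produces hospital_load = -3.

testing = 7

Solve -testing + 4 = -3: testing = (-3 - 4) / -1 = 7.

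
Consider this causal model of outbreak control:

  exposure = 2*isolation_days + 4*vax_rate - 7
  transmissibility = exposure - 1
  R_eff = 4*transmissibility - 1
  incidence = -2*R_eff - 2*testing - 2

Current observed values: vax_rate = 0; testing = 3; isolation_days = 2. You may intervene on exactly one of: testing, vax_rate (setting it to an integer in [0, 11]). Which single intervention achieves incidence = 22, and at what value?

set testing = 5

Intervening on testing: with other inputs at their observed values, incidence = -2*testing + 32. Solving for 22 gives testing = 5, within [0, 11].
Intervening on vax_rate: incidence = -32*vax_rate + 26. Reaching 22 requires vax_rate = 1/8, not an integer.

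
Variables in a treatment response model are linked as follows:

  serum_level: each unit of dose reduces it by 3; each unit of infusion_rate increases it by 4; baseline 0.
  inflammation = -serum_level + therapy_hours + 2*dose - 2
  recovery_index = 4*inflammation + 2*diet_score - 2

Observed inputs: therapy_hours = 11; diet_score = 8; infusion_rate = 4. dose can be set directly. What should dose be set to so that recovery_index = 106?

dose = 6

Substituting into the serum_level equation gives serum_level = -3*dose + 16.
inflammation becomes 5*dose - 7.
This gives recovery_index = 20*dose - 14.
Solve 20*dose - 14 = 106: dose = (106 + 14) / 20 = 6.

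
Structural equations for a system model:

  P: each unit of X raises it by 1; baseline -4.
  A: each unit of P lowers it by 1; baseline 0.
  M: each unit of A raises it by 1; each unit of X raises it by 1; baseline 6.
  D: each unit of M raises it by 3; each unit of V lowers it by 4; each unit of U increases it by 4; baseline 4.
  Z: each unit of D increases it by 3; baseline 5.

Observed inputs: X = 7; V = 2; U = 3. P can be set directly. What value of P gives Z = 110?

Intervening on P fixes its value directly, overriding its dependence on X.
Substituting into the M equation gives M = -P + 13.
This gives D = -3*P + 47.
Substituting into the Z equation gives Z = -9*P + 146.
Solve -9*P + 146 = 110: P = (110 - 146) / -9 = 4.

P = 4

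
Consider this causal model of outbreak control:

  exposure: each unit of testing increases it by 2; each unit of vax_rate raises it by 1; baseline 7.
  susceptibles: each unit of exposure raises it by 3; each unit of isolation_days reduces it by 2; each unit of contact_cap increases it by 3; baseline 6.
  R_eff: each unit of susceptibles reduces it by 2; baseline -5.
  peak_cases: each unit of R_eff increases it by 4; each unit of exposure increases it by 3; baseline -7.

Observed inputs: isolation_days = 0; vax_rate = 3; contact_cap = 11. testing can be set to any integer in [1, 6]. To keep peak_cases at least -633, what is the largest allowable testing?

testing = 2

Substituting into the exposure equation gives exposure = 2*testing + 10.
Substituting into the susceptibles equation gives susceptibles = 6*testing + 69.
So R_eff = -12*testing - 143.
This gives peak_cases = -42*testing - 549.
Require -42*testing - 549 ≥ -633, so testing ≤ 2.
The largest integer in [1, 6] satisfying this is 2.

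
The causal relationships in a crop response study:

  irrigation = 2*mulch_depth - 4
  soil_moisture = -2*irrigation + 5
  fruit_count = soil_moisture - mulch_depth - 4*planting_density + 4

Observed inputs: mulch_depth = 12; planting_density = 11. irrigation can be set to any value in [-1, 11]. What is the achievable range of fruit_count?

-69 to -45

Intervening on irrigation fixes its value directly, overriding its dependence on mulch_depth.
Substituting into the fruit_count equation gives fruit_count = -2*irrigation - 47.
Linear in irrigation, so extremes are at the endpoints: irrigation = -1 gives fruit_count = -45; irrigation = 11 gives fruit_count = -69.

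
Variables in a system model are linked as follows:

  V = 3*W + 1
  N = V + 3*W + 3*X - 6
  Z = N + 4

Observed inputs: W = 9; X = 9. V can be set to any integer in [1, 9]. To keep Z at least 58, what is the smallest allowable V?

V = 6

Intervening on V fixes its value directly, overriding its dependence on W.
Substituting into the N equation gives N = V + 48.
Substituting into the Z equation gives Z = V + 52.
Require V + 52 ≥ 58, so V ≥ 6.
The smallest integer in [1, 9] satisfying this is 6.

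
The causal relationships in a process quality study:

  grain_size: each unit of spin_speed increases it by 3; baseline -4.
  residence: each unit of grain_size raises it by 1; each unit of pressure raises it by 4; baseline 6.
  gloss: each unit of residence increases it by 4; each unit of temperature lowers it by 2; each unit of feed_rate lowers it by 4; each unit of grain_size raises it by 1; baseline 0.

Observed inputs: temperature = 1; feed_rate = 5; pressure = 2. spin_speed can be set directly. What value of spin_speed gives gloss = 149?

Substituting into the residence equation gives residence = 3*spin_speed + 10.
Substituting into the gloss equation gives gloss = 15*spin_speed + 14.
Solve 15*spin_speed + 14 = 149: spin_speed = (149 - 14) / 15 = 9.

spin_speed = 9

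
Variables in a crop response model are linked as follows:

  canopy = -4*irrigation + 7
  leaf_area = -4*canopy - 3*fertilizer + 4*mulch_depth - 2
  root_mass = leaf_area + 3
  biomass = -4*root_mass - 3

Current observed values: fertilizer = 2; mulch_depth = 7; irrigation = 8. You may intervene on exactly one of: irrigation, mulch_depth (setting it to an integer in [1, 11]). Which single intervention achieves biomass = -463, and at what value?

Intervening on irrigation: biomass = -64*irrigation + 17. Reaching -463 requires irrigation = 15/2, not an integer.
Intervening on mulch_depth: with other inputs at their observed values, biomass = -16*mulch_depth - 383. Solving for -463 gives mulch_depth = 5, within [1, 11].

set mulch_depth = 5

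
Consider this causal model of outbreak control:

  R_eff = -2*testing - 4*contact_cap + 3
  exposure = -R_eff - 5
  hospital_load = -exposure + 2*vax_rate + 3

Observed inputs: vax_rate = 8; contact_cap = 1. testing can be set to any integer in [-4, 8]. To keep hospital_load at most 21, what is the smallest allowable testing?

testing = 1

Substituting into the R_eff equation gives R_eff = -2*testing - 1.
So exposure = 2*testing - 4.
This gives hospital_load = -2*testing + 23.
Require -2*testing + 23 ≤ 21, so testing ≥ 1.
The smallest integer in [-4, 8] satisfying this is 1.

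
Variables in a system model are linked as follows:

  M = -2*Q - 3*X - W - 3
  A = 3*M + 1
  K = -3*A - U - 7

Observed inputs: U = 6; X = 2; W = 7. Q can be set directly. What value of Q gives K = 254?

Substituting into the M equation gives M = -2*Q - 16.
Substituting into the A equation gives A = -6*Q - 47.
Substituting into the K equation gives K = 18*Q + 128.
Solve 18*Q + 128 = 254: Q = (254 - 128) / 18 = 7.

Q = 7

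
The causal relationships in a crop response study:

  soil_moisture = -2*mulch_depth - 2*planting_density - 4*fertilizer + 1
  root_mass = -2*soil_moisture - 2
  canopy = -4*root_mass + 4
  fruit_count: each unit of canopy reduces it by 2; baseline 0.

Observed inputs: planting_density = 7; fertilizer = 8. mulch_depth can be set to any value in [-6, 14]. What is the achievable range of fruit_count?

504 to 1144

Substituting into the soil_moisture equation gives soil_moisture = -2*mulch_depth - 45.
Substituting into the root_mass equation gives root_mass = 4*mulch_depth + 88.
So canopy = -16*mulch_depth - 348.
So fruit_count = 32*mulch_depth + 696.
Linear in mulch_depth, so extremes are at the endpoints: mulch_depth = -6 gives fruit_count = 504; mulch_depth = 14 gives fruit_count = 1144.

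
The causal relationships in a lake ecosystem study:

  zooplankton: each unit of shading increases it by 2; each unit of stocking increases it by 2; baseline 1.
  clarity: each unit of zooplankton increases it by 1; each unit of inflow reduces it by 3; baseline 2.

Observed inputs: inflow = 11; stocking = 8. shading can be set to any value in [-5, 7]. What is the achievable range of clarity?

Substituting into the zooplankton equation gives zooplankton = 2*shading + 17.
Substituting into the clarity equation gives clarity = 2*shading - 14.
Linear in shading, so extremes are at the endpoints: shading = -5 gives clarity = -24; shading = 7 gives clarity = 0.

-24 to 0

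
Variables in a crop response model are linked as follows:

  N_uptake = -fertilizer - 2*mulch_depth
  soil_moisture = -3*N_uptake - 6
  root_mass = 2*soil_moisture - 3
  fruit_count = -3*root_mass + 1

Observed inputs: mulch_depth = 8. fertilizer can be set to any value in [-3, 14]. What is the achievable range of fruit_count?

-494 to -188

Substituting into the N_uptake equation gives N_uptake = -fertilizer - 16.
So soil_moisture = 3*fertilizer + 42.
Substituting into the root_mass equation gives root_mass = 6*fertilizer + 81.
Substituting into the fruit_count equation gives fruit_count = -18*fertilizer - 242.
Linear in fertilizer, so extremes are at the endpoints: fertilizer = -3 gives fruit_count = -188; fertilizer = 14 gives fruit_count = -494.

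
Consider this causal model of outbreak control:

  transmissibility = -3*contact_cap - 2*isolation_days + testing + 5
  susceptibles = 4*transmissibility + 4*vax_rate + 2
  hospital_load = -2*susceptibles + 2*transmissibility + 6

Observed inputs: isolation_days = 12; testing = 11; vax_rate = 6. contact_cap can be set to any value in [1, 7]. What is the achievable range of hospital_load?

20 to 128

Substituting into the transmissibility equation gives transmissibility = -3*contact_cap - 8.
This gives susceptibles = -12*contact_cap - 6.
Substituting into the hospital_load equation gives hospital_load = 18*contact_cap + 2.
Linear in contact_cap, so extremes are at the endpoints: contact_cap = 1 gives hospital_load = 20; contact_cap = 7 gives hospital_load = 128.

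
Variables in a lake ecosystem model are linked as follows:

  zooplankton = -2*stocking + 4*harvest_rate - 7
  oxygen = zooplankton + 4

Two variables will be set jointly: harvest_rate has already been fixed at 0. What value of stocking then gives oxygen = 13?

stocking = -8

With harvest_rate held at 0:
Substituting into the zooplankton equation gives zooplankton = -2*stocking - 7.
This gives oxygen = -2*stocking - 3.
Solve -2*stocking - 3 = 13: stocking = (13 + 3) / -2 = -8.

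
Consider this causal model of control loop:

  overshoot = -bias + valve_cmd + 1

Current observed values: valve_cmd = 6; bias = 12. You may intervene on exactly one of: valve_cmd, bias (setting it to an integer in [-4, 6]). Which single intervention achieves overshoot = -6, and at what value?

Intervening on valve_cmd: with other inputs at their observed values, overshoot = valve_cmd - 11. Solving for -6 gives valve_cmd = 5, within [-4, 6].
Intervening on bias: overshoot = -bias + 7. Reaching -6 requires bias = 13, outside [-4, 6].

set valve_cmd = 5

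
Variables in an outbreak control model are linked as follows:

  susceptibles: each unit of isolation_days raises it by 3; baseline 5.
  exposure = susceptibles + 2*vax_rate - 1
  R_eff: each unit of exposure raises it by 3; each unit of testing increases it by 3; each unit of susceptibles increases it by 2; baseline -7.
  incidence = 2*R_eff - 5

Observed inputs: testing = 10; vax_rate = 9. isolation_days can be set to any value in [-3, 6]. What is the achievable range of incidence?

103 to 373

Substituting into the exposure equation gives exposure = 3*isolation_days + 22.
Substituting into the R_eff equation gives R_eff = 15*isolation_days + 99.
Substituting into the incidence equation gives incidence = 30*isolation_days + 193.
Linear in isolation_days, so extremes are at the endpoints: isolation_days = -3 gives incidence = 103; isolation_days = 6 gives incidence = 373.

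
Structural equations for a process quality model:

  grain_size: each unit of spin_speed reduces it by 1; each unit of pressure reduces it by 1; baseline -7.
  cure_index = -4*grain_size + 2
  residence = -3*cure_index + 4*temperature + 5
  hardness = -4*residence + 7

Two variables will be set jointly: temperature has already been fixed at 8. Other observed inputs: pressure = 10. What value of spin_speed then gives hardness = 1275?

spin_speed = 12

With temperature held at 8:
Substituting into the grain_size equation gives grain_size = -spin_speed - 17.
Substituting into the cure_index equation gives cure_index = 4*spin_speed + 70.
Substituting into the residence equation gives residence = -12*spin_speed - 173.
Substituting into the hardness equation gives hardness = 48*spin_speed + 699.
Solve 48*spin_speed + 699 = 1275: spin_speed = (1275 - 699) / 48 = 12.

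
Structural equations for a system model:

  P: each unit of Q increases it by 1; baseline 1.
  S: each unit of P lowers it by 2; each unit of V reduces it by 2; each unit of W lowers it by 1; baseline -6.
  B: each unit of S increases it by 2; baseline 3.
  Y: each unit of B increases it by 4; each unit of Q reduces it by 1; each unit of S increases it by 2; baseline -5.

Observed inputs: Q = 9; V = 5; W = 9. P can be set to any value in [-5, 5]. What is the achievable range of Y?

Intervening on P fixes its value directly, overriding its dependence on Q.
Substituting into the S equation gives S = -2*P - 25.
Substituting into the B equation gives B = -4*P - 47.
Substituting into the Y equation gives Y = -20*P - 252.
Linear in P, so extremes are at the endpoints: P = -5 gives Y = -152; P = 5 gives Y = -352.

-352 to -152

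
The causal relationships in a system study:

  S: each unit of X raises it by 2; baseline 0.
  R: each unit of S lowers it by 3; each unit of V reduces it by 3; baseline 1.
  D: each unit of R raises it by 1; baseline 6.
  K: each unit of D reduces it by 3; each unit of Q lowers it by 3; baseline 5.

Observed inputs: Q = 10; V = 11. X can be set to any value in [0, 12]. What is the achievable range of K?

53 to 269

Substituting into the R equation gives R = -6*X - 32.
This gives D = -6*X - 26.
So K = 18*X + 53.
Linear in X, so extremes are at the endpoints: X = 0 gives K = 53; X = 12 gives K = 269.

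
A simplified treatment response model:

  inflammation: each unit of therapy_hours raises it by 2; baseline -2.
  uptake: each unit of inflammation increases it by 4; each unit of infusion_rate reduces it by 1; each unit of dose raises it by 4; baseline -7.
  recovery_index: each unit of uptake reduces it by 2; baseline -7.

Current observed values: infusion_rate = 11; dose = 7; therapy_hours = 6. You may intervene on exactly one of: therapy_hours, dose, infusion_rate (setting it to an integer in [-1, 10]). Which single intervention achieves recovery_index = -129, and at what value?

Intervening on therapy_hours: recovery_index = -16*therapy_hours - 11. Reaching -129 requires therapy_hours = 59/8, not an integer.
Intervening on dose: recovery_index = -8*dose - 51. Reaching -129 requires dose = 39/4, not an integer.
Intervening on infusion_rate: with other inputs at their observed values, recovery_index = 2*infusion_rate - 129. Solving for -129 gives infusion_rate = 0, within [-1, 10].

set infusion_rate = 0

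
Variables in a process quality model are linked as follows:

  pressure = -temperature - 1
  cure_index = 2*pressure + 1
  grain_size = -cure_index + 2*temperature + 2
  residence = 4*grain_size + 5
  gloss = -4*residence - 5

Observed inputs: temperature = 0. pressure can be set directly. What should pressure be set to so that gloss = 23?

pressure = 2

Intervening on pressure fixes its value directly, overriding its dependence on temperature.
Substituting into the grain_size equation gives grain_size = -2*pressure + 1.
residence becomes -8*pressure + 9.
gloss becomes 32*pressure - 41.
Solve 32*pressure - 41 = 23: pressure = (23 + 41) / 32 = 2.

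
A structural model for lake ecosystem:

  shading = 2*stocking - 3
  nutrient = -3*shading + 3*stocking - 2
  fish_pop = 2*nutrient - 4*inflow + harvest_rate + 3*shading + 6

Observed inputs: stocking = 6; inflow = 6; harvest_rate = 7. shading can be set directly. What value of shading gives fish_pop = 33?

shading = -4

Intervening on shading fixes its value directly, overriding its dependence on stocking.
Substituting into the nutrient equation gives nutrient = -3*shading + 16.
So fish_pop = -3*shading + 21.
Solve -3*shading + 21 = 33: shading = (33 - 21) / -3 = -4.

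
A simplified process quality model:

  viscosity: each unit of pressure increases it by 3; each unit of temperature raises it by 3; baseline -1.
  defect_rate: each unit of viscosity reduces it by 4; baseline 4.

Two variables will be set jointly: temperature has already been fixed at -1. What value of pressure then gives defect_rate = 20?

pressure = 0

With temperature held at -1:
Substituting into the viscosity equation gives viscosity = 3*pressure - 4.
Substituting into the defect_rate equation gives defect_rate = -12*pressure + 20.
Solve -12*pressure + 20 = 20: pressure = (20 - 20) / -12 = 0.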